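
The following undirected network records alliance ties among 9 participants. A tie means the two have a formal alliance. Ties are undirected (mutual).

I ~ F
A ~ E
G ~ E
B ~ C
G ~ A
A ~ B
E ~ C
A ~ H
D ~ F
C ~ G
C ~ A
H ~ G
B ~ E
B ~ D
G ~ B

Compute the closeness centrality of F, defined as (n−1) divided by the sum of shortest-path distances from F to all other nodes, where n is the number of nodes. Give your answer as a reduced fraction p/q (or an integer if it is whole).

2/5

Distances from F: A:3, B:2, C:3, D:1, E:3, G:3, H:4, I:1. Sum = 20.
n = 9, so closeness = 8/20 = 2/5.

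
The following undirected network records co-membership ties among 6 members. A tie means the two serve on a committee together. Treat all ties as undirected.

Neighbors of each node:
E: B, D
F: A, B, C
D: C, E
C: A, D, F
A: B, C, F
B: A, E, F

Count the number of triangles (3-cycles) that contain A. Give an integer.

2

A's neighbors: B, C, and F.
Neighbor pairs that are themselves tied: A–B–F; A–C–F. Each forms one triangle with A, for 2 in total.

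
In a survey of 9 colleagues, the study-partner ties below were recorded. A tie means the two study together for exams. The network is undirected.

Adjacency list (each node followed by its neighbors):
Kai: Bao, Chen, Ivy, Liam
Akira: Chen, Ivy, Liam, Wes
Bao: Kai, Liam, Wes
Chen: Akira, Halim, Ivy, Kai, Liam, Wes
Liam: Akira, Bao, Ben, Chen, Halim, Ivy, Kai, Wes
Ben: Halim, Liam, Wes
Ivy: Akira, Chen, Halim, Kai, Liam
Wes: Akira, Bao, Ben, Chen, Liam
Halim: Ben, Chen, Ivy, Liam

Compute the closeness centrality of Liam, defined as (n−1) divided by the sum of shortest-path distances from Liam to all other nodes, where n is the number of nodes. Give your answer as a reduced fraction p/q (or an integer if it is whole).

Distances from Liam: Akira:1, Bao:1, Ben:1, Chen:1, Halim:1, Ivy:1, Kai:1, Wes:1. Sum = 8.
n = 9, so closeness = 8/8 = 1.

1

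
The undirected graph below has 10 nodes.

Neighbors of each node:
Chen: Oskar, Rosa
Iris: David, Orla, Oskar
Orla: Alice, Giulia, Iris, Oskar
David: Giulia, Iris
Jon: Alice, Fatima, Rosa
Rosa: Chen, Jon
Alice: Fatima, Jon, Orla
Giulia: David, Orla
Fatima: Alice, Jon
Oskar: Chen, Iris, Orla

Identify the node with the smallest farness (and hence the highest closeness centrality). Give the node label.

Farness (sum of distances to all others) for each node — Alice:17, Chen:20, David:24, Fatima:22, Giulia:21, Iris:18, Jon:20, Orla:15, Oskar:17, Rosa:22.
The smallest farness is 15, for Orla, so Orla has the highest closeness.

Orla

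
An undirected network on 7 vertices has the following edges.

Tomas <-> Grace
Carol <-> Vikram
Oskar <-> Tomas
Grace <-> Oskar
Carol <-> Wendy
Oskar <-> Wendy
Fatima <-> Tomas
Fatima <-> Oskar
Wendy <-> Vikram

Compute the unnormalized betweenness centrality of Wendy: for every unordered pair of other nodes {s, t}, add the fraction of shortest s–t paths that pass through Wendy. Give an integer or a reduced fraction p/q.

8

Pairs whose geodesics pass through Wendy — Tomas–Vikram: 1; Tomas–Carol: 1; Oskar–Vikram: 1; Oskar–Carol: 1; Fatima–Vikram: 1; Fatima–Carol: 1; Grace–Vikram: 1; Grace–Carol: 1.
All other pairs contribute 0.
Summing the contributions gives betweenness(Wendy) = 8.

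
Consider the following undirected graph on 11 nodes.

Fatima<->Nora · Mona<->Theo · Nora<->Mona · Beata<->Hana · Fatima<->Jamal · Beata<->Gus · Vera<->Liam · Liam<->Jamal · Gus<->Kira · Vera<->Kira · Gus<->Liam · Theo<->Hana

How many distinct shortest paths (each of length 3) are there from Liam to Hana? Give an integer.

The shortest distance is 3, and the only length-3 path is Liam–Gus–Beata–Hana. So there is exactly 1 shortest path.

1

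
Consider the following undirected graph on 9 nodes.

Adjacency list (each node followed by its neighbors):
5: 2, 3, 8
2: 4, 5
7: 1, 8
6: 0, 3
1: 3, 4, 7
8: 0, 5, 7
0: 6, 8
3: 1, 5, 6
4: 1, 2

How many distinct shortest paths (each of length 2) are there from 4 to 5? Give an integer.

The shortest distance is 2, and the only length-2 path is 4–2–5. So there is exactly 1 shortest path.

1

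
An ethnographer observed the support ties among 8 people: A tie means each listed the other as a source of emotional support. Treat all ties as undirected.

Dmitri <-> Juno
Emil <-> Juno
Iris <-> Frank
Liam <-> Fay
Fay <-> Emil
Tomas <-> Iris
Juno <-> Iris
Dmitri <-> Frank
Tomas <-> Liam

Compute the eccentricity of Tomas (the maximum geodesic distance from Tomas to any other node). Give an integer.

Distances from Tomas: Dmitri:3, Emil:3, Fay:2, Frank:2, Iris:1, Juno:2, Liam:1.
The largest is 3 (to Emil and Dmitri), so the eccentricity of Tomas is 3.

3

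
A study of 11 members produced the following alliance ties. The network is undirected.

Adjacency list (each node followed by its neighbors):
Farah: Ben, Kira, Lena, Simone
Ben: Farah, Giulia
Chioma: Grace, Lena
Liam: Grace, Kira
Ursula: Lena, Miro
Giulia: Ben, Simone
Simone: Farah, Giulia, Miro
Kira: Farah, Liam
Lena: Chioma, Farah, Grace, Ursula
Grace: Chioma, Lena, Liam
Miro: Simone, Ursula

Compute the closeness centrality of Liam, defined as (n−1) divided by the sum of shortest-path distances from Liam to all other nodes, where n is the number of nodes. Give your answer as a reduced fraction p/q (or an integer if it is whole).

2/5

Distances from Liam: Ben:3, Chioma:2, Farah:2, Giulia:4, Grace:1, Kira:1, Lena:2, Miro:4, Simone:3, Ursula:3. Sum = 25.
n = 11, so closeness = 10/25 = 2/5.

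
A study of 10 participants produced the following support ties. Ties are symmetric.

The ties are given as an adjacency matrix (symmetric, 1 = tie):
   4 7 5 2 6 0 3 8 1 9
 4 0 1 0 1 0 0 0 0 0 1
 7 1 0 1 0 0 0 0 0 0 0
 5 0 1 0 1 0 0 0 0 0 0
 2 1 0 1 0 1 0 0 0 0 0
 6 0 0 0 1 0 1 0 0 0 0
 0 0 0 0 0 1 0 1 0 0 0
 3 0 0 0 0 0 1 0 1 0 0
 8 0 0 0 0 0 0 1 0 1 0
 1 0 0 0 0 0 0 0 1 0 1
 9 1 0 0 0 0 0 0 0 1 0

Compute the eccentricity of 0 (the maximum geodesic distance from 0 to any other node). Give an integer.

4

Distances from 0: 1:3, 2:2, 3:1, 4:3, 5:3, 6:1, 7:4, 8:2, 9:4.
The largest is 4 (to 7 and 9), so the eccentricity of 0 is 4.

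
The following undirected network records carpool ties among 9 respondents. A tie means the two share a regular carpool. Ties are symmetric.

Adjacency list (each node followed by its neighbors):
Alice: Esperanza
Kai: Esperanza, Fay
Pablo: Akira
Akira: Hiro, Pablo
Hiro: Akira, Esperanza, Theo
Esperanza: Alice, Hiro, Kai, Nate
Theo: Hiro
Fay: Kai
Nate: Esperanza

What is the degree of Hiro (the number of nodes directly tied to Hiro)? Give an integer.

Hiro is directly tied to Akira, Esperanza, and Theo. That is 3 neighbors, so the degree of Hiro is 3.

3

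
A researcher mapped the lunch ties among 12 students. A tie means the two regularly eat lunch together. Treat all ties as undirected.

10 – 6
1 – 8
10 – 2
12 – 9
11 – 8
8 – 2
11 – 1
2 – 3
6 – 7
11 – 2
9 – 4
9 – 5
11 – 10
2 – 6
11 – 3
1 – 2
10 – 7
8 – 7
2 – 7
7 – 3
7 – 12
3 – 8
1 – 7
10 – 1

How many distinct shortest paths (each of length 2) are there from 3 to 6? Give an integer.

2

The shortest distance is 2. The length-2 paths are: 3–2–6; 3–7–6.
That gives 2 distinct shortest paths.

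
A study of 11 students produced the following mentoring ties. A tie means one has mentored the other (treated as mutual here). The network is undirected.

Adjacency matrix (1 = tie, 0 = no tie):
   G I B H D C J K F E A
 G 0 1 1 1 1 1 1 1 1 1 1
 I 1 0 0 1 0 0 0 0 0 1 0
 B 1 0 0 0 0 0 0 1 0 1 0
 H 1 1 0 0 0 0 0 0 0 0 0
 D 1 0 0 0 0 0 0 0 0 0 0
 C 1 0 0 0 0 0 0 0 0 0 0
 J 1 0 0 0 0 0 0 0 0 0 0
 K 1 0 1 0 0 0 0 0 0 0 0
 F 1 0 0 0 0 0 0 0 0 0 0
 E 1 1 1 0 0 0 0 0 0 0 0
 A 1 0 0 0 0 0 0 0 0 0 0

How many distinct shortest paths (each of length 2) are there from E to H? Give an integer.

2

The shortest distance is 2. The length-2 paths are: E–G–H; E–I–H.
That gives 2 distinct shortest paths.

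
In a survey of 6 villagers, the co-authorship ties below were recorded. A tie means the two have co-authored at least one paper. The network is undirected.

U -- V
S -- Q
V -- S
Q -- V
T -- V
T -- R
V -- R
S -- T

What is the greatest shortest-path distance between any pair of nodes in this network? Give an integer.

2

Eccentricity of each node (its greatest distance to any other): Q:2, R:2, S:2, T:2, U:2, V:1.
The maximum eccentricity is 2, realized for instance by the pair U–S via U – V – S. So the diameter is 2.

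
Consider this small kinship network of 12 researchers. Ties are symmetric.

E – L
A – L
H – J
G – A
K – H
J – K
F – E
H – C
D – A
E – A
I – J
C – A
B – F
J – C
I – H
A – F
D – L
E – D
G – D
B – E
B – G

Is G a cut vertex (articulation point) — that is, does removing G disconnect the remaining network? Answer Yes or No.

Even without G, every remaining node can still reach every other (the residual graph is connected), so G is not a cut vertex.

No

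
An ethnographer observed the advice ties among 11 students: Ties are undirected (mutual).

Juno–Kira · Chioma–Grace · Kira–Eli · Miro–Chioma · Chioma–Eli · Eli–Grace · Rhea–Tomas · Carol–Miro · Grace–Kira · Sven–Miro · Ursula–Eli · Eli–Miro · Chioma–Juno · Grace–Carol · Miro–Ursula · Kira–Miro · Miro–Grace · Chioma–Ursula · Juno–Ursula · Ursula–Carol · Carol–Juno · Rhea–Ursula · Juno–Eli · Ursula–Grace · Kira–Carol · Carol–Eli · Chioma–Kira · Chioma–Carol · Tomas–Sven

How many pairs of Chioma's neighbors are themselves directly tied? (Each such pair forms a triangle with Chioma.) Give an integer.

18

Chioma's neighbors: Carol, Eli, Grace, Juno, Kira, Miro, and Ursula.
Neighbor pairs that are themselves tied: Chioma–Carol–Eli; Chioma–Carol–Grace; Chioma–Carol–Juno; Chioma–Carol–Kira; Chioma–Carol–Miro; Chioma–Carol–Ursula; Chioma–Eli–Grace; Chioma–Eli–Juno; Chioma–Eli–Kira; Chioma–Eli–Miro; Chioma–Eli–Ursula; Chioma–Grace–Kira; Chioma–Grace–Miro; Chioma–Grace–Ursula; Chioma–Juno–Kira; Chioma–Juno–Ursula; Chioma–Kira–Miro; Chioma–Miro–Ursula. Each forms one triangle with Chioma, for 18 in total.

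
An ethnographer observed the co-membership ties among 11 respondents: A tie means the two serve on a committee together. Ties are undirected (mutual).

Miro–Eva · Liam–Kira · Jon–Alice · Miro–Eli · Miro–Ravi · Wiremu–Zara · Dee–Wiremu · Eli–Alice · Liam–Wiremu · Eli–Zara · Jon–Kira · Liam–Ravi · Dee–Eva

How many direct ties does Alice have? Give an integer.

Alice is directly tied to Eli and Jon. That is 2 neighbors, so the degree of Alice is 2.

2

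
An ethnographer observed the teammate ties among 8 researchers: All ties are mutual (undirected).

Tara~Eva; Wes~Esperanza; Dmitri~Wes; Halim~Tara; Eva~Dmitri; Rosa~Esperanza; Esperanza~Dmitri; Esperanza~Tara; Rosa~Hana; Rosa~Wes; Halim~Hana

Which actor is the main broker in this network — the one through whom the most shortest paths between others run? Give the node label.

Unnormalized betweenness of each node: Dmitri:13/6, Esperanza:31/6, Eva:1, Halim:2, Hana:3/2, Rosa:7/2, Tara:16/3, Wes:4/3.
Tara has the largest value, 16/3, making it the main broker — the node through which the most shortest paths run.

Tara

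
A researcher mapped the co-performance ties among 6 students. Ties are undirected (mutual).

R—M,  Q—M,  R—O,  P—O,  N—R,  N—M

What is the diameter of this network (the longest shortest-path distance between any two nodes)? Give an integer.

4

Eccentricity of each node (its greatest distance to any other): M:3, N:3, O:3, P:4, Q:4, R:2.
The maximum eccentricity is 4, realized for instance by the pair P–Q via P – O – R – M – Q. So the diameter is 4.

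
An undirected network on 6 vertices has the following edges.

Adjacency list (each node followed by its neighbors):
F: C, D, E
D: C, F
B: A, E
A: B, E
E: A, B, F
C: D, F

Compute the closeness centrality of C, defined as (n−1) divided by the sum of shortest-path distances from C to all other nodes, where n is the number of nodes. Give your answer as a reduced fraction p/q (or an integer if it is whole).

Distances from C: A:3, B:3, D:1, E:2, F:1. Sum = 10.
n = 6, so closeness = 5/10 = 1/2.

1/2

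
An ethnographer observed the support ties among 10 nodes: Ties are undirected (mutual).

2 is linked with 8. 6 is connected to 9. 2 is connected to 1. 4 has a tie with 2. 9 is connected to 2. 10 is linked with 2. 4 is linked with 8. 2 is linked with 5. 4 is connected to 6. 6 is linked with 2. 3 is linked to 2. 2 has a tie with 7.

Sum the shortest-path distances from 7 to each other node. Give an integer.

17

Distances from 7: 1:2, 2:1, 3:2, 4:2, 5:2, 6:2, 8:2, 9:2, 10:2.
Sum = 2 + 1 + 2 + 2 + 2 + 2 + 2 + 2 + 2 = 17.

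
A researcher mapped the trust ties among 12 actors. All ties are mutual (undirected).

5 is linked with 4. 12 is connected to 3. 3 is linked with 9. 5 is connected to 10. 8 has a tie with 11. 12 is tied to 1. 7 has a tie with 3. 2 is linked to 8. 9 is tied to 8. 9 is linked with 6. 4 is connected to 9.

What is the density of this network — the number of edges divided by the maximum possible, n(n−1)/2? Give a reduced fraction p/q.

There are 11 edges and 12 nodes, so the maximum possible is C(12,2) = 66.
Density = 11/66 = 1/6.

1/6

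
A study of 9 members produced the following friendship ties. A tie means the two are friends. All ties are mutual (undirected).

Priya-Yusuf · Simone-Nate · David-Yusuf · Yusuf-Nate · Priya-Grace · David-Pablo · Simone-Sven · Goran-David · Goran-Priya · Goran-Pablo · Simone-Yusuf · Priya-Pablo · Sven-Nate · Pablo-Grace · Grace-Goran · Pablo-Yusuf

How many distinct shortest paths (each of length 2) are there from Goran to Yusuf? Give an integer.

The shortest distance is 2. The length-2 paths are: Goran–Priya–Yusuf; Goran–Pablo–Yusuf; Goran–David–Yusuf.
That gives 3 distinct shortest paths.

3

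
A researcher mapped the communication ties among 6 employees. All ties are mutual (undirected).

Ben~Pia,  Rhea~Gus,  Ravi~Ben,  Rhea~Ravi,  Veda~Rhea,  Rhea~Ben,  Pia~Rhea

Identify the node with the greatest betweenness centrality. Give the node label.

Rhea

Unnormalized betweenness of each node: Ben:1/2, Gus:0, Pia:0, Ravi:0, Rhea:15/2, Veda:0.
Rhea has the largest value, 15/2, making it the main broker — the node through which the most shortest paths run.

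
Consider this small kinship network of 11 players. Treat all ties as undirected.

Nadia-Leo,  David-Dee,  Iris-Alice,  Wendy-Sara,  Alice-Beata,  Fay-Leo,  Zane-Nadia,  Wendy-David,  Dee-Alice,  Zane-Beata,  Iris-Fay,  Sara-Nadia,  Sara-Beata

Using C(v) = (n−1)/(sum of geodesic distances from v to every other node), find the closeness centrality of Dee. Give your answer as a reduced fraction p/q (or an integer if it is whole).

Distances from Dee: Alice:1, Beata:2, David:1, Fay:3, Iris:2, Leo:4, Nadia:4, Sara:3, Wendy:2, Zane:3. Sum = 25.
n = 11, so closeness = 10/25 = 2/5.

2/5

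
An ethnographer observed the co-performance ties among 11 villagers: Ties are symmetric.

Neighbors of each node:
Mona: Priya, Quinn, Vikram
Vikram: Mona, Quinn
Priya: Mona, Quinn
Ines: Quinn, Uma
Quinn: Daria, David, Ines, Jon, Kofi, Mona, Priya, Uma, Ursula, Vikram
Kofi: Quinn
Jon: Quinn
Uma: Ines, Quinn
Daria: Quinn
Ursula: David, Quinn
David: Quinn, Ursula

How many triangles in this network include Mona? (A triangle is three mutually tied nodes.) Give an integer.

2

Mona's neighbors: Priya, Quinn, and Vikram.
Neighbor pairs that are themselves tied: Mona–Priya–Quinn; Mona–Quinn–Vikram. Each forms one triangle with Mona, for 2 in total.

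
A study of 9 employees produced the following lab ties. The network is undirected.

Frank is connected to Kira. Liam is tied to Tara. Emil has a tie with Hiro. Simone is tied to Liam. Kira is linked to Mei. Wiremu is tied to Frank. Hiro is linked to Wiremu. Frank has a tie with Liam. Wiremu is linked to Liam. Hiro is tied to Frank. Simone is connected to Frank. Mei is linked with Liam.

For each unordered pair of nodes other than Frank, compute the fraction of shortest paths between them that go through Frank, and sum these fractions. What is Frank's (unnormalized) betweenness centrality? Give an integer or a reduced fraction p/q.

65/6

Pairs whose geodesics pass through Frank — Emil–Liam: 1/2; Emil–Tara: 1/2; Emil–Mei: 2/3; Emil–Simone: 1; Emil–Kira: 1; Hiro–Liam: 1/2; Hiro–Tara: 1/2; Hiro–Mei: 2/3; Hiro–Simone: 1; Hiro–Kira: 1; Liam–Kira: 1/2; Tara–Kira: 1/2; Simone–Wiremu: 1/2; Simone–Kira: 1 … (+1 more pairs).
All other pairs contribute 0.
Summing the contributions gives betweenness(Frank) = 65/6.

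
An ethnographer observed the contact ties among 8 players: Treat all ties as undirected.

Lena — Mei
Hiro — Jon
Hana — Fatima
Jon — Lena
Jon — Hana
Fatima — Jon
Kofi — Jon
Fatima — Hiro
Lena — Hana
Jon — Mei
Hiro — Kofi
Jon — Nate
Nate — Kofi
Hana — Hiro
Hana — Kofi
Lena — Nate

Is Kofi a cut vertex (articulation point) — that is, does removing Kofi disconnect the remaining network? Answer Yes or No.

No

Even without Kofi, every remaining node can still reach every other (the residual graph is connected), so Kofi is not a cut vertex.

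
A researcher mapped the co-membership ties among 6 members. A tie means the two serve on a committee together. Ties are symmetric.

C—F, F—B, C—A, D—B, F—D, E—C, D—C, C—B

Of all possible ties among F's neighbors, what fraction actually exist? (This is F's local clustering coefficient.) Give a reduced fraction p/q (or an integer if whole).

F's neighbors: B, C, and D (k = 3).
Possible neighbor pairs: C(3,2) = 3. Edges among them: B–C, B–D, C–D → e = 3.
Clustering(F) = 3/3 = 1.

1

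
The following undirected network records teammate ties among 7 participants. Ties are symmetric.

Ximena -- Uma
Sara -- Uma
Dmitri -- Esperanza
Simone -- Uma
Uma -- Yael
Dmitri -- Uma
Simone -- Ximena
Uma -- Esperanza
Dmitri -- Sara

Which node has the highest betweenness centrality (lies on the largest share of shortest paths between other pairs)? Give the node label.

Uma

Unnormalized betweenness of each node: Dmitri:1/2, Esperanza:0, Sara:0, Simone:0, Uma:23/2, Ximena:0, Yael:0.
Uma has the largest value, 23/2, making it the main broker — the node through which the most shortest paths run.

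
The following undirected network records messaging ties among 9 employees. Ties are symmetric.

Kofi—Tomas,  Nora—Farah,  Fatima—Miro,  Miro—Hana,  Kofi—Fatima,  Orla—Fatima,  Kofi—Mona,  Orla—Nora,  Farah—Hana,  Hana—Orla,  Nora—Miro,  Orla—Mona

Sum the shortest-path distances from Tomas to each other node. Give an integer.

Distances from Tomas: Farah:5, Fatima:2, Hana:4, Kofi:1, Miro:3, Mona:2, Nora:4, Orla:3.
Sum = 5 + 2 + 4 + 1 + 3 + 2 + 4 + 3 = 24.

24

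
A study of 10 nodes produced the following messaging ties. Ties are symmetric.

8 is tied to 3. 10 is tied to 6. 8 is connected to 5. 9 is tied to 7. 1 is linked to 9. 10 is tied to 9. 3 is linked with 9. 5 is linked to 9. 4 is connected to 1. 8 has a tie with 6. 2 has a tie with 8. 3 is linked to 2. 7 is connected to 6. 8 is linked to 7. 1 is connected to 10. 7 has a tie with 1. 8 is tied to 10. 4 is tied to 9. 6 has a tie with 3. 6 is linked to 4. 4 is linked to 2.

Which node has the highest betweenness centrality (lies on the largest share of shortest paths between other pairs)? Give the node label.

8

Unnormalized betweenness of each node: 1:11/12, 2:5/6, 3:4/3, 4:29/12, 5:1/4, 6:29/12, 7:4/3, 8:27/4, 9:77/12, 10:4/3.
8 has the largest value, 27/4, making it the main broker — the node through which the most shortest paths run.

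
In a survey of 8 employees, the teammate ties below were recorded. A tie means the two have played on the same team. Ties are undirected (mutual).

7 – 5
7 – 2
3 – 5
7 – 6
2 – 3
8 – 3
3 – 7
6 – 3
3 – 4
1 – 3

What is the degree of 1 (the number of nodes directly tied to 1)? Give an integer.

1 is directly tied to 3. That is 1 neighbor, so the degree of 1 is 1.

1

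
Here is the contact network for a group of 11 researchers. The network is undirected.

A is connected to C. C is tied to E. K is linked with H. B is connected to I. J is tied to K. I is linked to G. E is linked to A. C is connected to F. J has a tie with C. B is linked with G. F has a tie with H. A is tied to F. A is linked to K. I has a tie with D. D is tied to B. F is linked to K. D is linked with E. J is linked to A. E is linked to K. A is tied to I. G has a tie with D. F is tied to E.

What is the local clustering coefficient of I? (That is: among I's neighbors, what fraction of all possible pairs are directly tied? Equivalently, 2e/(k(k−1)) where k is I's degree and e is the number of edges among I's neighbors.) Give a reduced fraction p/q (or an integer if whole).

I's neighbors: A, B, D, and G (k = 4).
Possible neighbor pairs: C(4,2) = 6. Edges among them: B–D, B–G, D–G → e = 3.
Clustering(I) = 3/6 = 1/2.

1/2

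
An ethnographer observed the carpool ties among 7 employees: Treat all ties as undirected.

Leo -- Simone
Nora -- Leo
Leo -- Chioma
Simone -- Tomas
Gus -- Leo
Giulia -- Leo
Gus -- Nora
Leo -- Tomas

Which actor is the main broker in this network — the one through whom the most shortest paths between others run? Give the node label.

Leo

Unnormalized betweenness of each node: Chioma:0, Giulia:0, Gus:0, Leo:13, Nora:0, Simone:0, Tomas:0.
Leo has the largest value, 13, making it the main broker — the node through which the most shortest paths run.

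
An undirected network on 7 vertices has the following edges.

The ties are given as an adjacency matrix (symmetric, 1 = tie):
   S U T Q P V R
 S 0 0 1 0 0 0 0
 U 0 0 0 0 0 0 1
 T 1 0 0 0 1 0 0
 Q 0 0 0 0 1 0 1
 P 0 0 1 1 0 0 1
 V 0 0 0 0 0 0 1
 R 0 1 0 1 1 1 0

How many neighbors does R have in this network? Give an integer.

R is directly tied to P, Q, U, and V. That is 4 neighbors, so the degree of R is 4.

4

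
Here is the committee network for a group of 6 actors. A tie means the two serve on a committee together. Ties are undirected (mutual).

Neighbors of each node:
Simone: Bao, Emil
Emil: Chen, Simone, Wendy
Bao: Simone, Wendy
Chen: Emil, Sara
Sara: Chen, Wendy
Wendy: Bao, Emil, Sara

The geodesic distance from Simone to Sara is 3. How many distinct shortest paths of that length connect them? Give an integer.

The shortest distance is 3. The length-3 paths are: Simone–Emil–Chen–Sara; Simone–Emil–Wendy–Sara; Simone–Bao–Wendy–Sara.
That gives 3 distinct shortest paths.

3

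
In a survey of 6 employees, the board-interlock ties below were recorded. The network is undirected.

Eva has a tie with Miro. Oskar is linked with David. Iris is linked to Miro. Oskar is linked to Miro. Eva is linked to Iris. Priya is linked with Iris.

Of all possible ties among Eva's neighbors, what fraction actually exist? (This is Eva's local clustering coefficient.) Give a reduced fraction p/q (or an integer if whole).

Eva's neighbors: Iris and Miro (k = 2).
Possible neighbor pairs: C(2,2) = 1. Edges among them: Iris–Miro → e = 1.
Clustering(Eva) = 1/1.

1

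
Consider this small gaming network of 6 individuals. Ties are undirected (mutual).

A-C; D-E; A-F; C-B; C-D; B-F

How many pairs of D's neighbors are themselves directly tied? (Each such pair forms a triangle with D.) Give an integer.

0

D's neighbors are C and E, but none of them are tied to each other, so no triangle contains D.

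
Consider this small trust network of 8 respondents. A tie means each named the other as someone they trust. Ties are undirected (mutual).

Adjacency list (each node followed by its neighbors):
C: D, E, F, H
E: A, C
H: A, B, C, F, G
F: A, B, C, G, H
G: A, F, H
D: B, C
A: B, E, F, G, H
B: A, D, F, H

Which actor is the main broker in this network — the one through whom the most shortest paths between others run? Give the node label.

A

Unnormalized betweenness of each node: A:53/15, B:13/5, C:17/5, D:1/3, E:1/3, F:19/10, G:0, H:19/10.
A has the largest value, 53/15, making it the main broker — the node through which the most shortest paths run.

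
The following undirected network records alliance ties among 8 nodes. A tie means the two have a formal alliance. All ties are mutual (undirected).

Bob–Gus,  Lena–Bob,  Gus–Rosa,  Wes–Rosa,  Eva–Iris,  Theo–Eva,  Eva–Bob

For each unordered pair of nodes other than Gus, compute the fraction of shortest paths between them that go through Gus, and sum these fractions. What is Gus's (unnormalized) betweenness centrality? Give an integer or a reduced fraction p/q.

10

Pairs whose geodesics pass through Gus — Wes–Iris: 1; Wes–Eva: 1; Wes–Theo: 1; Wes–Lena: 1; Wes–Bob: 1; Iris–Rosa: 1; Eva–Rosa: 1; Rosa–Theo: 1; Rosa–Lena: 1; Rosa–Bob: 1.
All other pairs contribute 0.
Summing the contributions gives betweenness(Gus) = 10.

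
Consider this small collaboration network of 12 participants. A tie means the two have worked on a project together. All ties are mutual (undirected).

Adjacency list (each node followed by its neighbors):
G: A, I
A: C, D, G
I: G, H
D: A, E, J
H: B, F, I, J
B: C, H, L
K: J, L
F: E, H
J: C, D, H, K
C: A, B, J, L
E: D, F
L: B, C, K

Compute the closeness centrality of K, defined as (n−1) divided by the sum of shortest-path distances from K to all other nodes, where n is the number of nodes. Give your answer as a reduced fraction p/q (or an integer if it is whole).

11/26

Distances from K: A:3, B:2, C:2, D:2, E:3, F:3, G:4, H:2, I:3, J:1, L:1. Sum = 26.
n = 12, so closeness = 11/26.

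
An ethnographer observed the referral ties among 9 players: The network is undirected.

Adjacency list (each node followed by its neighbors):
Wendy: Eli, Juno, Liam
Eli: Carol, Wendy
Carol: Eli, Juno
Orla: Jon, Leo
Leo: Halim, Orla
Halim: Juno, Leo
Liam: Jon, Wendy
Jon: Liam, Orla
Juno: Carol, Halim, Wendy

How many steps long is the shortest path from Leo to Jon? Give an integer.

2

One shortest route is Leo – Orla – Jon, which uses 2 edges, and Leo and Jon are not directly tied, so nothing shorter exists. So d(Leo,Jon) = 2.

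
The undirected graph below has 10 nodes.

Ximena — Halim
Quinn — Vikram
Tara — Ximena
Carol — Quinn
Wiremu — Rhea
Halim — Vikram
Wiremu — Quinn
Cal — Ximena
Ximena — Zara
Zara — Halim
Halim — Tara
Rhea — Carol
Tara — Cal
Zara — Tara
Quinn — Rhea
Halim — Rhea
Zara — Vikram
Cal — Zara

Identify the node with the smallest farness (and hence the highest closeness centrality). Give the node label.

Farness (sum of distances to all others) for each node — Cal:21, Carol:21, Halim:13, Quinn:17, Rhea:15, Tara:17, Vikram:15, Wiremu:21, Ximena:17, Zara:15.
The smallest farness is 13, for Halim, so Halim has the highest closeness.

Halim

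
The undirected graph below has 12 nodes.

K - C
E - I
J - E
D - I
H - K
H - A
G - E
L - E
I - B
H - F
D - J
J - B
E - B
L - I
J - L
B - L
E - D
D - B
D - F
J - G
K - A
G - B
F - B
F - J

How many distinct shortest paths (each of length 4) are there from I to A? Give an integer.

2

The shortest distance is 4. The length-4 paths are: I–D–F–H–A; I–B–F–H–A.
That gives 2 distinct shortest paths.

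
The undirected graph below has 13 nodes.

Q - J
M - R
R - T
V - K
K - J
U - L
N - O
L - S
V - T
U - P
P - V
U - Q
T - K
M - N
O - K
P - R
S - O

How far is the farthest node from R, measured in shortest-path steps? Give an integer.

Distances from R: J:3, K:2, L:3, M:1, N:2, O:3, P:1, Q:3, S:4, T:1, U:2, V:2.
The largest is 4 (to S), so the eccentricity of R is 4.

4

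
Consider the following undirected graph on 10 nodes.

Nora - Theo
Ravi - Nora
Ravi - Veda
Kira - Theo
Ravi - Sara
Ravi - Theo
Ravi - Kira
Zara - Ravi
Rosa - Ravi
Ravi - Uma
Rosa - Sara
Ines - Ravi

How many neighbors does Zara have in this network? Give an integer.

Zara is directly tied to Ravi. That is 1 neighbor, so the degree of Zara is 1.

1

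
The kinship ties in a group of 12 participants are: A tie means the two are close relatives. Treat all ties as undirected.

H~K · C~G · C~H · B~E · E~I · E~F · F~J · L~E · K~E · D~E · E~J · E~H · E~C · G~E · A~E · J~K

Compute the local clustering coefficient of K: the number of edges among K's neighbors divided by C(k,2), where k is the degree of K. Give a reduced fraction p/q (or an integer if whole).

K's neighbors: E, H, and J (k = 3).
Possible neighbor pairs: C(3,2) = 3. Edges among them: E–H, E–J → e = 2.
Clustering(K) = 2/3.

2/3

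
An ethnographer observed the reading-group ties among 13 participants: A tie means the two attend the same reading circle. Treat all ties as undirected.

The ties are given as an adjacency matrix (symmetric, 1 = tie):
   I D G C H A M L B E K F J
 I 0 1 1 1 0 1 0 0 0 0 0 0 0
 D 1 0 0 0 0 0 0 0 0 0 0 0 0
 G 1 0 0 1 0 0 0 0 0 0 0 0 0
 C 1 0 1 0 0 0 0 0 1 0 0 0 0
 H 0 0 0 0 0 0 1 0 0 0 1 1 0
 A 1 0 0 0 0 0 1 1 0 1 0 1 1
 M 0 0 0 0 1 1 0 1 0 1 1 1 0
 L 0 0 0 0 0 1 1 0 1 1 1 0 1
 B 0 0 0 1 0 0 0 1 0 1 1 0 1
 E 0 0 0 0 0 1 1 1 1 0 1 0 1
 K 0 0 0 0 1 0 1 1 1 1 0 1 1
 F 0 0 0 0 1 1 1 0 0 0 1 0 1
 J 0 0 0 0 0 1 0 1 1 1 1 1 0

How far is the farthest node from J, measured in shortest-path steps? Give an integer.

Distances from J: A:1, B:1, C:2, D:3, E:1, F:1, G:3, H:2, I:2, K:1, L:1, M:2.
The largest is 3 (to D and G), so the eccentricity of J is 3.

3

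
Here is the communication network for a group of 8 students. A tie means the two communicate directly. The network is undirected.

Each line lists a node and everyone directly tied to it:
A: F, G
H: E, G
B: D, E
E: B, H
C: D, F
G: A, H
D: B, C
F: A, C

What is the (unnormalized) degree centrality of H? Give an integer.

2

H is directly tied to E and G. That is 2 neighbors, so the degree of H is 2.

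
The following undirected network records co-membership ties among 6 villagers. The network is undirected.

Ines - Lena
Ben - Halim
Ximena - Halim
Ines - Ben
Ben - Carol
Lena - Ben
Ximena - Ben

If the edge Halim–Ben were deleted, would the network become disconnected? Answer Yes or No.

Even without that edge, Halim still reaches Ben via Halim – Ximena – Ben, so the network stays connected. Not a bridge.

No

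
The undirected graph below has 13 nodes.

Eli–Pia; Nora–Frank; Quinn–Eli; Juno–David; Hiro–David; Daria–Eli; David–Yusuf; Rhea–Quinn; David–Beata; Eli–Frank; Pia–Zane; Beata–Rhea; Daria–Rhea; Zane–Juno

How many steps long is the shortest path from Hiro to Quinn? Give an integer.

4

One shortest route is Hiro – David – Beata – Rhea – Quinn, which uses 4 edges, and at distance 3 from Hiro we only reach {Rhea, Zane}, which does not include Quinn. So d(Hiro,Quinn) = 4.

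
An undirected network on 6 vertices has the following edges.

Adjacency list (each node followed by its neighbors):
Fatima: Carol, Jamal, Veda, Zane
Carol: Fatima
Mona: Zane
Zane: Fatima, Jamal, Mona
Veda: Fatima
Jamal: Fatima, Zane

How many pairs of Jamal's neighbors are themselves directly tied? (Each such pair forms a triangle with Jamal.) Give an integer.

Jamal's neighbors: Fatima and Zane.
Neighbor pairs that are themselves tied: Jamal–Fatima–Zane. Each forms one triangle with Jamal, for 1 in total.

1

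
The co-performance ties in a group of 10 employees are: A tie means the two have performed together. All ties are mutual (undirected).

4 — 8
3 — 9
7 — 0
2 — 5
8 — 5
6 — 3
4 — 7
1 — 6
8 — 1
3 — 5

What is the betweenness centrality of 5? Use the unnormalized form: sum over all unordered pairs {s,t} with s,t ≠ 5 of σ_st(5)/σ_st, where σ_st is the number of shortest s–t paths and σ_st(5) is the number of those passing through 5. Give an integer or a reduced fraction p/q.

Pairs whose geodesics pass through 5 — 2–3: 1; 2–4: 1; 2–0: 1; 2–8: 1; 2–1: 1; 2–9: 1; 2–6: 1; 2–7: 1; 3–4: 1; 3–0: 1; 3–8: 1; 3–7: 1; 4–9: 1; 0–9: 1 … (+2 more pairs).
All other pairs contribute 0.
Summing the contributions gives betweenness(5) = 16.

16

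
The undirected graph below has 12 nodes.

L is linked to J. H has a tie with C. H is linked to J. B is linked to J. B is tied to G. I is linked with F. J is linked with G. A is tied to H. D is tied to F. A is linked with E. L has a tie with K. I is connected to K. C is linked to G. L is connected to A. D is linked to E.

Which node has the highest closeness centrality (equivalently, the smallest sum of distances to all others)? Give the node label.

Farness (sum of distances to all others) for each node — A:23, B:32, C:32, D:33, E:28, F:35, G:31, H:25, I:32, J:24, K:27, L:22.
The smallest farness is 22, for L, so L has the highest closeness.

L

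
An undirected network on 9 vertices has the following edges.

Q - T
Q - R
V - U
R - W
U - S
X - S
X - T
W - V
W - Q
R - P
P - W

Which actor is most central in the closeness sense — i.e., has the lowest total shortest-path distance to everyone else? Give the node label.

Farness (sum of distances to all others) for each node — P:20, Q:15, R:17, S:20, T:17, U:18, V:16, W:14, X:19.
The smallest farness is 14, for W, so W has the highest closeness.

W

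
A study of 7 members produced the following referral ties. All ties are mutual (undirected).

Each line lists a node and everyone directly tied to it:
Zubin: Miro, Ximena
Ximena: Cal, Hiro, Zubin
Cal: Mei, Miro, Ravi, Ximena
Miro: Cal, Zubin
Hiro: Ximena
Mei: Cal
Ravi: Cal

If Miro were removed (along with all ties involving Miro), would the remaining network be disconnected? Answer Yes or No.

Even without Miro, every remaining node can still reach every other (the residual graph is connected), so Miro is not a cut vertex.

No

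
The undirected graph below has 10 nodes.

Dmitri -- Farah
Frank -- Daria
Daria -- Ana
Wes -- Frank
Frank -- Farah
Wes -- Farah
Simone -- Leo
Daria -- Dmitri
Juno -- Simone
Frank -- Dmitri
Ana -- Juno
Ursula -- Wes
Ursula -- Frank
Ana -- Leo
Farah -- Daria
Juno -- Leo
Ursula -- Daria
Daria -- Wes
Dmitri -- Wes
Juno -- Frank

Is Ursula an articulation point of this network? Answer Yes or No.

Even without Ursula, every remaining node can still reach every other (the residual graph is connected), so Ursula is not a cut vertex.

No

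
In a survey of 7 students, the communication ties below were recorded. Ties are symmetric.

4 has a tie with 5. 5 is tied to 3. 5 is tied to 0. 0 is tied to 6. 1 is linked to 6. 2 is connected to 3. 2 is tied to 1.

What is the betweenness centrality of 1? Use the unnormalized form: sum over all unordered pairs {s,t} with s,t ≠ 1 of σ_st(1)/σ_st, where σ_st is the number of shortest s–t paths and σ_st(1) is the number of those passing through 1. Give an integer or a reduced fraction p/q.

2

Pairs whose geodesics pass through 1 — 0–2: 1/2; 6–3: 1/2; 6–2: 1.
All other pairs contribute 0.
Summing the contributions gives betweenness(1) = 2.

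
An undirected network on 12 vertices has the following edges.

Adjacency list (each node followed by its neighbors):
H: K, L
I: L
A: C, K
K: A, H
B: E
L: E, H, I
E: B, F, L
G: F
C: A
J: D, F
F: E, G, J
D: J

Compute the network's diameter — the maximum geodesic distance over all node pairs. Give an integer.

Eccentricity of each node (its greatest distance to any other): A:7, B:6, C:8, D:8, E:5, F:6, G:7, H:5, I:5, J:7, K:6, L:4.
The maximum eccentricity is 8, realized for instance by the pair C–D via C – A – K – H – L – E – F – J – D. So the diameter is 8.

8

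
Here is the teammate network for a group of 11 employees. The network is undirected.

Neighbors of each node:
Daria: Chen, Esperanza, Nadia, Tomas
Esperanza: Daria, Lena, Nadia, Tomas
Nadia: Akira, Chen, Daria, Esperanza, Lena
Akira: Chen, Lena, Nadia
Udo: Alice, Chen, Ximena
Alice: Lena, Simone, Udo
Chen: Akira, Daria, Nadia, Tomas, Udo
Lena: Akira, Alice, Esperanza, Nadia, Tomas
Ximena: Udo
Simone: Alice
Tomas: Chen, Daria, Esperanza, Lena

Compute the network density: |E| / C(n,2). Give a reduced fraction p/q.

There are 19 edges and 11 nodes, so the maximum possible is C(11,2) = 55.
Density = 19/55.

19/55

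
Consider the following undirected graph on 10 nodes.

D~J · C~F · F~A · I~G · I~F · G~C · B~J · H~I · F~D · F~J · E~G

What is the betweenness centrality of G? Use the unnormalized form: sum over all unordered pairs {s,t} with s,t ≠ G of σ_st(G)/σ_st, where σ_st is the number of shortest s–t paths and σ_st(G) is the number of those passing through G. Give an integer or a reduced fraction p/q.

9

Pairs whose geodesics pass through G — H–E: 1; H–C: 1/2; B–E: 2/2; I–E: 1; I–C: 1/2; D–E: 2/2; F–E: 2/2; J–E: 2/2; E–C: 1; E–A: 2/2.
All other pairs contribute 0.
Summing the contributions gives betweenness(G) = 9.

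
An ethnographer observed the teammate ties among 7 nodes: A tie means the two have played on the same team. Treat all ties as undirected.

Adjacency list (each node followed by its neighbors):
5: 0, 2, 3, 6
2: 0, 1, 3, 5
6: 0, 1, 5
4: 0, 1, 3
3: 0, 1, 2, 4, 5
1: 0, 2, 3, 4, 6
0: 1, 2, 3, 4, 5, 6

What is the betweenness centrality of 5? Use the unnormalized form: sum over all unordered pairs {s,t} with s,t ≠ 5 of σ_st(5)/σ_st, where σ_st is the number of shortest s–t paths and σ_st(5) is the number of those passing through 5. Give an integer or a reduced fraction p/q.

Pairs whose geodesics pass through 5 — 3–6: 1/3; 2–6: 1/3.
All other pairs contribute 0.
Summing the contributions gives betweenness(5) = 2/3.

2/3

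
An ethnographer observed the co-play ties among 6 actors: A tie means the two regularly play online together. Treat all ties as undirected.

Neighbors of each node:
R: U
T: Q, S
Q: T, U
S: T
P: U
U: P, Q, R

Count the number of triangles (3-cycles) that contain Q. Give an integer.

Q's neighbors are T and U, but none of them are tied to each other, so no triangle contains Q.

0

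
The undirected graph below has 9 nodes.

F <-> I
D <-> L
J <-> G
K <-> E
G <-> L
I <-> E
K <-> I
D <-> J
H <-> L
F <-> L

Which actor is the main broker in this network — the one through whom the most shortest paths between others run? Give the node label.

L

Unnormalized betweenness of each node: D:3, E:0, F:15, G:3, H:0, I:12, J:1/2, K:0, L:39/2.
L has the largest value, 39/2, making it the main broker — the node through which the most shortest paths run.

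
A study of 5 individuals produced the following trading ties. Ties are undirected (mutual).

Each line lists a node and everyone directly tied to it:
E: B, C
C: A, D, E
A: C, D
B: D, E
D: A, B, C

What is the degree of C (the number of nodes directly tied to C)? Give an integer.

C is directly tied to A, D, and E. That is 3 neighbors, so the degree of C is 3.

3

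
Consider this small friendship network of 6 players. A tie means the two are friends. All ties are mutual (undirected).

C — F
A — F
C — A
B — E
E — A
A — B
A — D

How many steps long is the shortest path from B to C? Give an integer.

2

One shortest route is B – A – C, which uses 2 edges, and B and C are not directly tied, so nothing shorter exists. So d(B,C) = 2.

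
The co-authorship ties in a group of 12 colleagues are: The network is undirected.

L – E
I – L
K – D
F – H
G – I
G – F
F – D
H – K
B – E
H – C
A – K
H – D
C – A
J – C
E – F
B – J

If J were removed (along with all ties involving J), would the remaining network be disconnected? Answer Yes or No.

No

Even without J, every remaining node can still reach every other (the residual graph is connected), so J is not a cut vertex.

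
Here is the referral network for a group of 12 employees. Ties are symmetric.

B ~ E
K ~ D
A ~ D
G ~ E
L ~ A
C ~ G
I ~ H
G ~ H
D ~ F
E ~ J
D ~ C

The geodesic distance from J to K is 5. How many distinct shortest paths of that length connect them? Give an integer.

1

The shortest distance is 5, and the only length-5 path is J–E–G–C–D–K. So there is exactly 1 shortest path.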